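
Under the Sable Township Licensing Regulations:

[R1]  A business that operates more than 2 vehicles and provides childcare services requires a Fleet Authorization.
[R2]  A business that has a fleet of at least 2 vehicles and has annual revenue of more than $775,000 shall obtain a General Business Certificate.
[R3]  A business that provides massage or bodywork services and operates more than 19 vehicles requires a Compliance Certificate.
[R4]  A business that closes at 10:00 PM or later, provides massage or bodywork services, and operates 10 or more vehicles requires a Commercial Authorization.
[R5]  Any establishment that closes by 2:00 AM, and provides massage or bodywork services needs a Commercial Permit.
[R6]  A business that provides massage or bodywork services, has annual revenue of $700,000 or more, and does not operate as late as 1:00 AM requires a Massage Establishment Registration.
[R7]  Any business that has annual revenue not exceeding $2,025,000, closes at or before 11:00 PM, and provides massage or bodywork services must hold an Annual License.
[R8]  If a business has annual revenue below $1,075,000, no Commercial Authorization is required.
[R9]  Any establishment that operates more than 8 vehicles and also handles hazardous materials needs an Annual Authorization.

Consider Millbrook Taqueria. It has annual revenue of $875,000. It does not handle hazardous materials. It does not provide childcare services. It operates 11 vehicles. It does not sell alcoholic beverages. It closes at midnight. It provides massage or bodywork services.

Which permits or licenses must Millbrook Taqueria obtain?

Commercial Permit, General Business Certificate, Massage Establishment Registration

[R1] vehicles 11 > 2; does not provide childcare services → Fleet Authorization not required.
[R2] vehicles 11 ≥ 2; revenue $875,000 > $775,000 → General Business Certificate required.
[R3] provides massage or bodywork services; vehicles 11 ≤ 19 → Compliance Certificate not required.
[R4] closes midnight, after 10:00 PM; provides massage or bodywork services; vehicles 11 ≥ 10 → Commercial Authorization required.
[R5] closes midnight, at/before 2:00 AM; provides massage or bodywork services → Commercial Permit required.
[R6] provides massage or bodywork services; revenue $875,000 ≥ $700,000; closes midnight, at/before 1:00 AM → Massage Establishment Registration required.
[R7] revenue $875,000 ≤ $2,025,000; closes midnight, after 11:00 PM; provides massage or bodywork services → Annual License not required.
[R8] revenue $875,000 < $1,075,000 → exempt from Commercial Authorization.
[R9] vehicles 11 > 8; does not handle hazardous materials → Annual Authorization not required.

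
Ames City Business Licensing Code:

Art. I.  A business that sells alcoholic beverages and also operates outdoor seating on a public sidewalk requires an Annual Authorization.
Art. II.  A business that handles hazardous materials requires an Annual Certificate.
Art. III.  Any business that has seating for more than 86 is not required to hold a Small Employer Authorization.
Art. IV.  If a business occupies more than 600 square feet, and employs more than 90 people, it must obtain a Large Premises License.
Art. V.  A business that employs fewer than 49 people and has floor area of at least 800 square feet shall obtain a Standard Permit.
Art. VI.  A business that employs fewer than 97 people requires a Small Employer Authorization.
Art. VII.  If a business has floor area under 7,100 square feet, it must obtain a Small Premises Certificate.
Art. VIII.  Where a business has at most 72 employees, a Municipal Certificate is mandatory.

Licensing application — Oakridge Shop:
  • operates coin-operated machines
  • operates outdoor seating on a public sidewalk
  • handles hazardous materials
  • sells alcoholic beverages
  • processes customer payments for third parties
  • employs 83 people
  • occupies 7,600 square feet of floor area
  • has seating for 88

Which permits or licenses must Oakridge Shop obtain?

Annual Authorization, Annual Certificate

Art. I. sells alcoholic beverages; operates outdoor seating on a public sidewalk → Annual Authorization required.
Art. II. handles hazardous materials → Annual Certificate required.
Art. III. seating 88 > 86 → exempt from Small Employer Authorization.
Art. IV. floor area 7,600 square feet > 600 square feet; employees 83 ≤ 90 → Large Premises License not required.
Art. V. employees 83 ≥ 49; floor area 7,600 square feet ≥ 800 square feet → Standard Permit not required.
Art. VI. employees 83 < 97 → Small Employer Authorization required.
Art. VII. floor area 7,600 square feet ≥ 7,100 square feet → Small Premises Certificate not required.
Art. VIII. employees 83 > 72 → Municipal Certificate not required.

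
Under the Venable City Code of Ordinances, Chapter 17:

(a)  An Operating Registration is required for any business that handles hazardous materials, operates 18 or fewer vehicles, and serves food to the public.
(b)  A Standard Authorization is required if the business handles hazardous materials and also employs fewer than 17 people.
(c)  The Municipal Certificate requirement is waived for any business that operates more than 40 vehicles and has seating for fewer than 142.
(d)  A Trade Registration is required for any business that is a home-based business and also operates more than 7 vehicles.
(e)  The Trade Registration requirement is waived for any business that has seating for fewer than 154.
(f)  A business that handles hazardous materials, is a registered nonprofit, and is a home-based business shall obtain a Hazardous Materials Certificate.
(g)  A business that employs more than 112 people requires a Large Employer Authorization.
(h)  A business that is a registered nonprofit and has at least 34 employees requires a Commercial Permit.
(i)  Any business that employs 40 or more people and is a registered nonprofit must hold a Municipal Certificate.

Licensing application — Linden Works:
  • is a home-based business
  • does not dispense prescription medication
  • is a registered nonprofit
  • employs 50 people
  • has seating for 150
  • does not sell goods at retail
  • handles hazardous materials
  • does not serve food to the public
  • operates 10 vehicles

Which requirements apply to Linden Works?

(a) handles hazardous materials; vehicles 10 ≤ 18; does not serve food to the public → Operating Registration not required.
(b) handles hazardous materials; employees 50 ≥ 17 → Standard Authorization not required.
(c) vehicles 10 ≤ 40; seating 150 ≥ 142 → Municipal Certificate exemption does not apply.
(d) is a home-based business; vehicles 10 > 7 → Trade Registration required.
(e) seating 150 < 154 → exempt from Trade Registration.
(f) handles hazardous materials; is a registered nonprofit; is a home-based business → Hazardous Materials Certificate required.
(g) employees 50 ≤ 112 → Large Employer Authorization not required.
(h) is a registered nonprofit; employees 50 ≥ 34 → Commercial Permit required.
(i) employees 50 ≥ 40; is a registered nonprofit → Municipal Certificate required.

Commercial Permit, Hazardous Materials Certificate, Municipal Certificate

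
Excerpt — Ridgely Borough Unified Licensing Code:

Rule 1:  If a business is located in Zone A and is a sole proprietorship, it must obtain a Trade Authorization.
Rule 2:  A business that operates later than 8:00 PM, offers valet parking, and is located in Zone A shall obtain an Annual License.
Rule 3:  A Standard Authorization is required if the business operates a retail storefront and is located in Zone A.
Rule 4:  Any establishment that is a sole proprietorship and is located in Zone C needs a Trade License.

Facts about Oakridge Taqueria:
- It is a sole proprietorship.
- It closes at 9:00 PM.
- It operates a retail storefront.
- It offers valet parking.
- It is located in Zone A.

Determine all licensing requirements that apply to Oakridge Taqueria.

Annual License, Standard Authorization, Trade Authorization

Rule 1: is located in Zone A; is a sole proprietorship → Trade Authorization required.
Rule 2: closes 9:00 PM, after 8:00 PM; offers valet parking; is located in Zone A → Annual License required.
Rule 3: operates a retail storefront; is located in Zone A → Standard Authorization required.
Rule 4: is a sole proprietorship; is located in Zone A (not: is located in Zone C) → Trade License not required.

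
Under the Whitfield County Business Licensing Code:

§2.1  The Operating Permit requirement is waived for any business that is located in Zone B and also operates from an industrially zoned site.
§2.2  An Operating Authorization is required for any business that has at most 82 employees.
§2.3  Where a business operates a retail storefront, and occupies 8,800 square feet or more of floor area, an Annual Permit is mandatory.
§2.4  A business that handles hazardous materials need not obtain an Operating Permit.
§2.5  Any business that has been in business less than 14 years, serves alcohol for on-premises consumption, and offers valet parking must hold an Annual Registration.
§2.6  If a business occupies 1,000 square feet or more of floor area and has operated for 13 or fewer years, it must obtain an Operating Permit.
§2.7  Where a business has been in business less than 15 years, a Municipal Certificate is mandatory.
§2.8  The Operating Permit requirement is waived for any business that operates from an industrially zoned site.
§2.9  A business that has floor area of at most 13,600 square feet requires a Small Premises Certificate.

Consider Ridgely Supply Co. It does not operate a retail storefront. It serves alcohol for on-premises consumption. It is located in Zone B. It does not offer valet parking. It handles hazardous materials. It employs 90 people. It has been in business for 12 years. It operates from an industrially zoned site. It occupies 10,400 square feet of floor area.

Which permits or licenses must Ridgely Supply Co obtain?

Municipal Certificate, Small Premises Certificate

§2.1 is located in Zone B; operates from an industrially zoned site → exempt from Operating Permit.
§2.2 employees 90 > 82 → Operating Authorization not required.
§2.3 does not operate a retail storefront; floor area 10,400 square feet ≥ 8,800 square feet → Annual Permit not required.
§2.4 handles hazardous materials → exempt from Operating Permit.
§2.5 years in business 12 < 14; serves alcohol for on-premises consumption; does not offer valet parking → Annual Registration not required.
§2.6 floor area 10,400 square feet ≥ 1,000 square feet; years in business 12 ≤ 13 → Operating Permit required.
§2.7 years in business 12 < 15 → Municipal Certificate required.
§2.8 operates from an industrially zoned site → exempt from Operating Permit.
§2.9 floor area 10,400 square feet ≤ 13,600 square feet → Small Premises Certificate required.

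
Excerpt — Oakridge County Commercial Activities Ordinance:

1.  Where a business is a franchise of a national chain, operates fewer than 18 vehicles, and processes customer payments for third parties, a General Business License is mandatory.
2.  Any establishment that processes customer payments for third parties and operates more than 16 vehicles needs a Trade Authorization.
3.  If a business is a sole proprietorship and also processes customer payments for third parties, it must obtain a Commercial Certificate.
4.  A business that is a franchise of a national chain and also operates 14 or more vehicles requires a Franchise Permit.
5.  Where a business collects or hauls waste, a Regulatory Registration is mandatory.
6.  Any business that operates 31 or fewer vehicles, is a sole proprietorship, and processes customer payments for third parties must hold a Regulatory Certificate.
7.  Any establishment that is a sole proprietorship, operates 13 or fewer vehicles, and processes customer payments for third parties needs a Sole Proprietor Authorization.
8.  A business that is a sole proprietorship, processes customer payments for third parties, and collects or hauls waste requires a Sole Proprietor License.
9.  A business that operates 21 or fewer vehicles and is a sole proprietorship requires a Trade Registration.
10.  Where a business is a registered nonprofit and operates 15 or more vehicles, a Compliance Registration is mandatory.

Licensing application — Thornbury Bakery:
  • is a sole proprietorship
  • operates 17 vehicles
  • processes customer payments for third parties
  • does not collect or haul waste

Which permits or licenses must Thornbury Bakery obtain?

1. is a sole proprietorship (not: is a franchise of a national chain); vehicles 17 < 18; processes customer payments for third parties → General Business License not required.
2. processes customer payments for third parties; vehicles 17 > 16 → Trade Authorization required.
3. is a sole proprietorship; processes customer payments for third parties → Commercial Certificate required.
4. is a sole proprietorship (not: is a franchise of a national chain); vehicles 17 ≥ 14 → Franchise Permit not required.
5. does not collect or haul waste → Regulatory Registration not required.
6. vehicles 17 ≤ 31; is a sole proprietorship; processes customer payments for third parties → Regulatory Certificate required.
7. is a sole proprietorship; vehicles 17 > 13; processes customer payments for third parties → Sole Proprietor Authorization not required.
8. is a sole proprietorship; processes customer payments for third parties; does not collect or haul waste → Sole Proprietor License not required.
9. vehicles 17 ≤ 21; is a sole proprietorship → Trade Registration required.
10. is a sole proprietorship (not: is a registered nonprofit); vehicles 17 ≥ 15 → Compliance Registration not required.

Commercial Certificate, Regulatory Certificate, Trade Authorization, Trade Registration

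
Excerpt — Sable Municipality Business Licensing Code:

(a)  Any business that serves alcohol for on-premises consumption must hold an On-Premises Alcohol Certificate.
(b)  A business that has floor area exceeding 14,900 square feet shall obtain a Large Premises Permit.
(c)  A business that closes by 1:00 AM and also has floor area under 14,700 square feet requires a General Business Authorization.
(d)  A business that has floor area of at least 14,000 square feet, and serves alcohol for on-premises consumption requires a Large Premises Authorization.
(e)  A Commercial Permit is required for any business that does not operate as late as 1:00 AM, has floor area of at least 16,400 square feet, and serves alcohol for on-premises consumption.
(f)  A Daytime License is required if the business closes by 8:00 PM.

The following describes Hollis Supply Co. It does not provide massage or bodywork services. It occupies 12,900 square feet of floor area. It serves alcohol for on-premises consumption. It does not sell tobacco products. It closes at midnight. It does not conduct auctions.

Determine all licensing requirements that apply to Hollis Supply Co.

(a) serves alcohol for on-premises consumption → On-Premises Alcohol Certificate required.
(b) floor area 12,900 square feet ≤ 14,900 square feet → Large Premises Permit not required.
(c) closes midnight, at/before 1:00 AM; floor area 12,900 square feet < 14,700 square feet → General Business Authorization required.
(d) floor area 12,900 square feet < 14,000 square feet; serves alcohol for on-premises consumption → Large Premises Authorization not required.
(e) closes midnight, at/before 1:00 AM; floor area 12,900 square feet < 16,400 square feet; serves alcohol for on-premises consumption → Commercial Permit not required.
(f) closes midnight, after 8:00 PM → Daytime License not required.

General Business Authorization, On-Premises Alcohol Certificate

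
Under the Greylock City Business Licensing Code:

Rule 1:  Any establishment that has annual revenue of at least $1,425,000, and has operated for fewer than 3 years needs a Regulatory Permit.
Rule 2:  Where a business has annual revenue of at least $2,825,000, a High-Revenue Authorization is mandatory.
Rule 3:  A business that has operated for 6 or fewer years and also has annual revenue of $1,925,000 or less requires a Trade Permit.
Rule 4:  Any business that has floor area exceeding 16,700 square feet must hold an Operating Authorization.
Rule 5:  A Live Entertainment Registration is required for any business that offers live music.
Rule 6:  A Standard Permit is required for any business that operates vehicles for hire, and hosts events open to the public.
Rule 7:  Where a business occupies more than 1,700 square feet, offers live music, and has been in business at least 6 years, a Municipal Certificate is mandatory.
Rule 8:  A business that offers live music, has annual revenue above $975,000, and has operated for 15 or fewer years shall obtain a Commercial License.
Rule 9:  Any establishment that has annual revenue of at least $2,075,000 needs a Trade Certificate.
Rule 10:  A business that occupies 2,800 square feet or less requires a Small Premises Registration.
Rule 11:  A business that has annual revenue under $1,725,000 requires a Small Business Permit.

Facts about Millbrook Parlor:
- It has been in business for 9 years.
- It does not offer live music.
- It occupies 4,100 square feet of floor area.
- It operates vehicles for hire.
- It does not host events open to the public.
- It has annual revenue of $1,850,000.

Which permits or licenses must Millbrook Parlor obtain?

Rule 1: revenue $1,850,000 ≥ $1,425,000; years in business 9 ≥ 3 → Regulatory Permit not required.
Rule 2: revenue $1,850,000 < $2,825,000 → High-Revenue Authorization not required.
Rule 3: years in business 9 > 6; revenue $1,850,000 ≤ $1,925,000 → Trade Permit not required.
Rule 4: floor area 4,100 square feet ≤ 16,700 square feet → Operating Authorization not required.
Rule 5: does not offer live music → Live Entertainment Registration not required.
Rule 6: operates vehicles for hire; does not host events open to the public → Standard Permit not required.
Rule 7: floor area 4,100 square feet > 1,700 square feet; does not offer live music; years in business 9 ≥ 6 → Municipal Certificate not required.
Rule 8: does not offer live music; revenue $1,850,000 > $975,000; years in business 9 ≤ 15 → Commercial License not required.
Rule 9: revenue $1,850,000 < $2,075,000 → Trade Certificate not required.
Rule 10: floor area 4,100 square feet > 2,800 square feet → Small Premises Registration not required.
Rule 11: revenue $1,850,000 ≥ $1,725,000 → Small Business Permit not required.

None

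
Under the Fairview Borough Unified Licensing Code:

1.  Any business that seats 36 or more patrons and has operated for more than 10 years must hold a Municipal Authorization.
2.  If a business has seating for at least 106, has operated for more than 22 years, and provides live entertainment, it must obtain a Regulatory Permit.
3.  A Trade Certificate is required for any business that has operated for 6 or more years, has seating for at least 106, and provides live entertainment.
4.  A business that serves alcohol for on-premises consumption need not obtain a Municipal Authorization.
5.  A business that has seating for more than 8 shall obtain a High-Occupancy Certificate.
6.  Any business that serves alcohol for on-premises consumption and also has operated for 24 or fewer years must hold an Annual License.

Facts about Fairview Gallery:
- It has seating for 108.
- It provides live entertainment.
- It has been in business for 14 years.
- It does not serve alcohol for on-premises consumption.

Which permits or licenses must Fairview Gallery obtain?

High-Occupancy Certificate, Municipal Authorization, Trade Certificate

1. seating 108 ≥ 36; years in business 14 > 10 → Municipal Authorization required.
2. seating 108 ≥ 106; years in business 14 ≤ 22; provides live entertainment → Regulatory Permit not required.
3. years in business 14 ≥ 6; seating 108 ≥ 106; provides live entertainment → Trade Certificate required.
4. does not serve alcohol for on-premises consumption → Municipal Authorization exemption does not apply.
5. seating 108 > 8 → High-Occupancy Certificate required.
6. does not serve alcohol for on-premises consumption; years in business 14 ≤ 24 → Annual License not required.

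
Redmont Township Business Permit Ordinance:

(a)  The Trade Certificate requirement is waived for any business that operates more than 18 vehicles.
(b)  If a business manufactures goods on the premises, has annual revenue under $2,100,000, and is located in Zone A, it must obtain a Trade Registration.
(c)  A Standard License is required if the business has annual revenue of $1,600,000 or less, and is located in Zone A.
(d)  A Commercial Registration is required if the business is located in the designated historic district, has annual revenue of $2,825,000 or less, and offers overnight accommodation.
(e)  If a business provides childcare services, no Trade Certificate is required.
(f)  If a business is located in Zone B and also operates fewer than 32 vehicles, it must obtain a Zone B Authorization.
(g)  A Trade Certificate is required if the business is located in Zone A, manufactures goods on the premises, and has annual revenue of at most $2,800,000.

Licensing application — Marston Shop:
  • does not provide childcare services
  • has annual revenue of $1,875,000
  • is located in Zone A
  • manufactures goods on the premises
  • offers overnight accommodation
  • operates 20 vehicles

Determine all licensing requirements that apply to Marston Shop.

(a) vehicles 20 > 18 → exempt from Trade Certificate.
(b) manufactures goods on the premises; revenue $1,875,000 < $2,100,000; is located in Zone A → Trade Registration required.
(c) revenue $1,875,000 > $1,600,000; is located in Zone A → Standard License not required.
(d) is located in Zone A (not: is located in the designated historic district); revenue $1,875,000 ≤ $2,825,000; offers overnight accommodation → Commercial Registration not required.
(e) does not provide childcare services → Trade Certificate exemption does not apply.
(f) is located in Zone A (not: is located in Zone B); vehicles 20 < 32 → Zone B Authorization not required.
(g) is located in Zone A; manufactures goods on the premises; revenue $1,875,000 ≤ $2,800,000 → Trade Certificate required.

Trade Registration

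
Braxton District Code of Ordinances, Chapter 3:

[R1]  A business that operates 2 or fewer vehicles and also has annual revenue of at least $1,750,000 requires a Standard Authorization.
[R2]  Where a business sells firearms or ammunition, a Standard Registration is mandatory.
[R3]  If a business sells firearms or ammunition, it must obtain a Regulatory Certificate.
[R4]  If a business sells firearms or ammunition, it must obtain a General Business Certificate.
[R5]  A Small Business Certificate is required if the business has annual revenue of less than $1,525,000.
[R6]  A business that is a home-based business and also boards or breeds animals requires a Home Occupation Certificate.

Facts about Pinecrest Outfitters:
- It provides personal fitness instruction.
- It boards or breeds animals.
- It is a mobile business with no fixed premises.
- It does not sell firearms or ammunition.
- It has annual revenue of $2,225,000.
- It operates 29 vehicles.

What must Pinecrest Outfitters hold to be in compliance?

[R1] vehicles 29 > 2; revenue $2,225,000 ≥ $1,750,000 → Standard Authorization not required.
[R2] does not sell firearms or ammunition → Standard Registration not required.
[R3] does not sell firearms or ammunition → Regulatory Certificate not required.
[R4] does not sell firearms or ammunition → General Business Certificate not required.
[R5] revenue $2,225,000 ≥ $1,525,000 → Small Business Certificate not required.
[R6] is a mobile business with no fixed premises (not: is a home-based business); boards or breeds animals → Home Occupation Certificate not required.

None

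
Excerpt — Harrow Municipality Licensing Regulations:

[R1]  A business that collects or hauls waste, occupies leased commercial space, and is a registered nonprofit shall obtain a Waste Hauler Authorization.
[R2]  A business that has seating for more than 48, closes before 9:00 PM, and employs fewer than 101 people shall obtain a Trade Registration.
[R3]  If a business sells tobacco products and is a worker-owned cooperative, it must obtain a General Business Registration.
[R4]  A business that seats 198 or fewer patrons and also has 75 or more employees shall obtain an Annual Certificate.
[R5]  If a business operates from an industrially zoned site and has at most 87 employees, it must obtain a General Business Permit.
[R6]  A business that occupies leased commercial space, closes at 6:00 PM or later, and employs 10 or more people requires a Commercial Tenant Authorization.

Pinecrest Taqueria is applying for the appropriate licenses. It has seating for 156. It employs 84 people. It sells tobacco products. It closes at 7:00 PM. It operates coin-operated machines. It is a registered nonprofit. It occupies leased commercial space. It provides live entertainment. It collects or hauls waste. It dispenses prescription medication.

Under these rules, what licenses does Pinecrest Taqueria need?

[R1] collects or hauls waste; occupies leased commercial space; is a registered nonprofit → Waste Hauler Authorization required.
[R2] seating 156 > 48; closes 7:00 PM, at/before 9:00 PM; employees 84 < 101 → Trade Registration required.
[R3] sells tobacco products; is a registered nonprofit (not: is a worker-owned cooperative) → General Business Registration not required.
[R4] seating 156 ≤ 198; employees 84 ≥ 75 → Annual Certificate required.
[R5] occupies leased commercial space (not: operates from an industrially zoned site); employees 84 ≤ 87 → General Business Permit not required.
[R6] occupies leased commercial space; closes 7:00 PM, after 6:00 PM; employees 84 ≥ 10 → Commercial Tenant Authorization required.

Annual Certificate, Commercial Tenant Authorization, Trade Registration, Waste Hauler Authorization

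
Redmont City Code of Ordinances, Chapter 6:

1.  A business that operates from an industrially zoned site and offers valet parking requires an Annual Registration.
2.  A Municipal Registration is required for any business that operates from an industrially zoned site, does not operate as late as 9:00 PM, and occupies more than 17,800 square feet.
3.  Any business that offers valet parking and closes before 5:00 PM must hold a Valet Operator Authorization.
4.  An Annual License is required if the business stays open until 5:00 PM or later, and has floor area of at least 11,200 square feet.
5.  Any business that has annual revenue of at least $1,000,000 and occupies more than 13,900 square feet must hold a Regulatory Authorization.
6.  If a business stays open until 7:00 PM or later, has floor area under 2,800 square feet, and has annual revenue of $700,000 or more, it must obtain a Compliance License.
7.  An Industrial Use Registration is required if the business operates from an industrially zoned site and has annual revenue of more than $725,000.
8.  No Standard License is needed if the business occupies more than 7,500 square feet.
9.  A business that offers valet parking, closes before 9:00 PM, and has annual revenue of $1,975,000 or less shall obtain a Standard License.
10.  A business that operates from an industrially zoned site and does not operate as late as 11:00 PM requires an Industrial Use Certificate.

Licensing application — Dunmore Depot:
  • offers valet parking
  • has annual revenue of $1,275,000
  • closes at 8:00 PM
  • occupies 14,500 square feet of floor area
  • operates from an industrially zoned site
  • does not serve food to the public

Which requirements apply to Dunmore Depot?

Annual License, Annual Registration, Industrial Use Certificate, Industrial Use Registration, Regulatory Authorization

1. operates from an industrially zoned site; offers valet parking → Annual Registration required.
2. operates from an industrially zoned site; closes 8:00 PM, at/before 9:00 PM; floor area 14,500 square feet ≤ 17,800 square feet → Municipal Registration not required.
3. offers valet parking; closes 8:00 PM, after 5:00 PM → Valet Operator Authorization not required.
4. closes 8:00 PM, after 5:00 PM; floor area 14,500 square feet ≥ 11,200 square feet → Annual License required.
5. revenue $1,275,000 ≥ $1,000,000; floor area 14,500 square feet > 13,900 square feet → Regulatory Authorization required.
6. closes 8:00 PM, after 7:00 PM; floor area 14,500 square feet ≥ 2,800 square feet; revenue $1,275,000 ≥ $700,000 → Compliance License not required.
7. operates from an industrially zoned site; revenue $1,275,000 > $725,000 → Industrial Use Registration required.
8. floor area 14,500 square feet > 7,500 square feet → exempt from Standard License.
9. offers valet parking; closes 8:00 PM, at/before 9:00 PM; revenue $1,275,000 ≤ $1,975,000 → Standard License required.
10. operates from an industrially zoned site; closes 8:00 PM, at/before 11:00 PM → Industrial Use Certificate required.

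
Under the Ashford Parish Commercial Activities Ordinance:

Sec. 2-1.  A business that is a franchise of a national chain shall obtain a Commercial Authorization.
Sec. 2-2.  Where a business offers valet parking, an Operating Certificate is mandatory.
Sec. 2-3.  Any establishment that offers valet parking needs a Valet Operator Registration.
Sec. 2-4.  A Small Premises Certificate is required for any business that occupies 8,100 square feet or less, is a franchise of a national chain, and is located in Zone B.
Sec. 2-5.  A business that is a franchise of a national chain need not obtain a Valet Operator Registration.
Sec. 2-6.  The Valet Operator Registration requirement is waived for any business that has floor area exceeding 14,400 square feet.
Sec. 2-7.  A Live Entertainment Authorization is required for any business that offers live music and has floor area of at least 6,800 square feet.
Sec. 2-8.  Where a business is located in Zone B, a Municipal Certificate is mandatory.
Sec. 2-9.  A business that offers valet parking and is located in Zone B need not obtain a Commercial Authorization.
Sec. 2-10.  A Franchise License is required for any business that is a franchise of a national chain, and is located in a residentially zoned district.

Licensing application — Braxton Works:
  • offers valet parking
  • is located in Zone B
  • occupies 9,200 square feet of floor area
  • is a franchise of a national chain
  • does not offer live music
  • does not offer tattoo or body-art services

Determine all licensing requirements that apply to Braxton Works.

Municipal Certificate, Operating Certificate

Sec. 2-1. is a franchise of a national chain → Commercial Authorization required.
Sec. 2-2. offers valet parking → Operating Certificate required.
Sec. 2-3. offers valet parking → Valet Operator Registration required.
Sec. 2-4. floor area 9,200 square feet > 8,100 square feet; is a franchise of a national chain; is located in Zone B → Small Premises Certificate not required.
Sec. 2-5. is a franchise of a national chain → exempt from Valet Operator Registration.
Sec. 2-6. floor area 9,200 square feet ≤ 14,400 square feet → Valet Operator Registration exemption does not apply.
Sec. 2-7. does not offer live music; floor area 9,200 square feet ≥ 6,800 square feet → Live Entertainment Authorization not required.
Sec. 2-8. is located in Zone B → Municipal Certificate required.
Sec. 2-9. offers valet parking; is located in Zone B → exempt from Commercial Authorization.
Sec. 2-10. is a franchise of a national chain; is located in Zone B (not: is located in a residentially zoned district) → Franchise License not required.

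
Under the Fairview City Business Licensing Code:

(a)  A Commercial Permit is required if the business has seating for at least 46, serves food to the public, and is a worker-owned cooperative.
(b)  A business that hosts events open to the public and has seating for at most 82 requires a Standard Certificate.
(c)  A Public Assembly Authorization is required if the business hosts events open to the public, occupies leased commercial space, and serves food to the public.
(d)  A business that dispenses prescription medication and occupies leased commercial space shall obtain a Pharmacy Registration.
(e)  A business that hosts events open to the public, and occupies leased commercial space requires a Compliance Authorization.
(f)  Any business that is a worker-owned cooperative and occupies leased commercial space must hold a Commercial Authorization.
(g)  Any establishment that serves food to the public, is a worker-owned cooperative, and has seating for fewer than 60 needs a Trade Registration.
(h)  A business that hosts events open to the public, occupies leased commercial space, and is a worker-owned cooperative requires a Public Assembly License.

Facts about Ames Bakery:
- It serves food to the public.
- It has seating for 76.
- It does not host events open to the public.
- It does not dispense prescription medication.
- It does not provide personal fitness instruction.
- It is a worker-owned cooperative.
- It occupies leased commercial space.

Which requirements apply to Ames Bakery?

(a) seating 76 ≥ 46; serves food to the public; is a worker-owned cooperative → Commercial Permit required.
(b) does not host events open to the public; seating 76 ≤ 82 → Standard Certificate not required.
(c) does not host events open to the public; occupies leased commercial space; serves food to the public → Public Assembly Authorization not required.
(d) does not dispense prescription medication; occupies leased commercial space → Pharmacy Registration not required.
(e) does not host events open to the public; occupies leased commercial space → Compliance Authorization not required.
(f) is a worker-owned cooperative; occupies leased commercial space → Commercial Authorization required.
(g) serves food to the public; is a worker-owned cooperative; seating 76 ≥ 60 → Trade Registration not required.
(h) does not host events open to the public; occupies leased commercial space; is a worker-owned cooperative → Public Assembly License not required.

Commercial Authorization, Commercial Permit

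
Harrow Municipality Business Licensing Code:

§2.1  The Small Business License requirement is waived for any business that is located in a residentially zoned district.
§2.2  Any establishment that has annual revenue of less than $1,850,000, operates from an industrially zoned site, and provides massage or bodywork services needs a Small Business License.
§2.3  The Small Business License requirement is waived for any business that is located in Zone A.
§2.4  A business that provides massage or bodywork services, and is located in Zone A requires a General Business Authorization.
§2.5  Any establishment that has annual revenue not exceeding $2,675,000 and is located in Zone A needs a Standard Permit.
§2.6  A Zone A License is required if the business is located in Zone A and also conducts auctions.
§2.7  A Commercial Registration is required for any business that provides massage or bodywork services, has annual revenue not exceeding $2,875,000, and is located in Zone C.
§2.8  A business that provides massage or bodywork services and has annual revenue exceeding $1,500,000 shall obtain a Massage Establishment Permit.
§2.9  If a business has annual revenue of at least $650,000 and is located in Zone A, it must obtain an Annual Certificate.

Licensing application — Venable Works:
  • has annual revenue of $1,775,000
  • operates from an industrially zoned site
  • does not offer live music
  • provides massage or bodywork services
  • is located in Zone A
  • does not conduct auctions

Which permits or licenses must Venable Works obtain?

§2.1 is located in Zone A (not: is located in a residentially zoned district) → Small Business License exemption does not apply.
§2.2 revenue $1,775,000 < $1,850,000; operates from an industrially zoned site; provides massage or bodywork services → Small Business License required.
§2.3 is located in Zone A → exempt from Small Business License.
§2.4 provides massage or bodywork services; is located in Zone A → General Business Authorization required.
§2.5 revenue $1,775,000 ≤ $2,675,000; is located in Zone A → Standard Permit required.
§2.6 is located in Zone A; does not conduct auctions → Zone A License not required.
§2.7 provides massage or bodywork services; revenue $1,775,000 ≤ $2,875,000; is located in Zone A (not: is located in Zone C) → Commercial Registration not required.
§2.8 provides massage or bodywork services; revenue $1,775,000 > $1,500,000 → Massage Establishment Permit required.
§2.9 revenue $1,775,000 ≥ $650,000; is located in Zone A → Annual Certificate required.

Annual Certificate, General Business Authorization, Massage Establishment Permit, Standard Permit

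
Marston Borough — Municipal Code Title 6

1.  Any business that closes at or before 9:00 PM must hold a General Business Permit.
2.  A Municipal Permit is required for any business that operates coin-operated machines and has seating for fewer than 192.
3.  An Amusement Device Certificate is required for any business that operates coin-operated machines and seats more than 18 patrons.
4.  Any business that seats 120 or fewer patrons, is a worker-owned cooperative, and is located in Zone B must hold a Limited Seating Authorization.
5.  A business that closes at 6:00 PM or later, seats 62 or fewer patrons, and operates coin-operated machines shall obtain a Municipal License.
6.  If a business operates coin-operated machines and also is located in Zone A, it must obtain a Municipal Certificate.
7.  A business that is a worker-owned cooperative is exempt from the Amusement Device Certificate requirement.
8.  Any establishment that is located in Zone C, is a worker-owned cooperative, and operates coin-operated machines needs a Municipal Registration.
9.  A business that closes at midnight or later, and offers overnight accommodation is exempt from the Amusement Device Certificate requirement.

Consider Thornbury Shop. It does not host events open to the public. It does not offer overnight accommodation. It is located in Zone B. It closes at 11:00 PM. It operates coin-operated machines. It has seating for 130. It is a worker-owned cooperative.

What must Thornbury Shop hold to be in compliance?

1. closes 11:00 PM, after 9:00 PM → General Business Permit not required.
2. operates coin-operated machines; seating 130 < 192 → Municipal Permit required.
3. operates coin-operated machines; seating 130 > 18 → Amusement Device Certificate required.
4. seating 130 > 120; is a worker-owned cooperative; is located in Zone B → Limited Seating Authorization not required.
5. closes 11:00 PM, after 6:00 PM; seating 130 > 62; operates coin-operated machines → Municipal License not required.
6. operates coin-operated machines; is located in Zone B (not: is located in Zone A) → Municipal Certificate not required.
7. is a worker-owned cooperative → exempt from Amusement Device Certificate.
8. is located in Zone B (not: is located in Zone C); is a worker-owned cooperative; operates coin-operated machines → Municipal Registration not required.
9. closes 11:00 PM, at/before midnight; does not offer overnight accommodation → Amusement Device Certificate exemption does not apply.

Municipal Permit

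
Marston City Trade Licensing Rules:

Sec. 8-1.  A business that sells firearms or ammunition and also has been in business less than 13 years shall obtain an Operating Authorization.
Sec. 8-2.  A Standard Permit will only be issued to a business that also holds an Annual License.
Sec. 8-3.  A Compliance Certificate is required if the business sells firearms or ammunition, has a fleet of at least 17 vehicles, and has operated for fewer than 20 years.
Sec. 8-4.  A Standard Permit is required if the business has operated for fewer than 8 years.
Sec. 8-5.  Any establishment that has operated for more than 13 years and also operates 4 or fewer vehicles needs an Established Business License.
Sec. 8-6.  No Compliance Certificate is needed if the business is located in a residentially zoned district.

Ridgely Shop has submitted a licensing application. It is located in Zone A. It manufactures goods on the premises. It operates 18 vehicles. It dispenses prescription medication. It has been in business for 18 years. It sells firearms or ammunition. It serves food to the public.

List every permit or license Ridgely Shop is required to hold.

Sec. 8-1. sells firearms or ammunition; years in business 18 ≥ 13 → Operating Authorization not required.
Sec. 8-2. Standard Permit is not required → no effect.
Sec. 8-3. sells firearms or ammunition; vehicles 18 ≥ 17; years in business 18 < 20 → Compliance Certificate required.
Sec. 8-4. years in business 18 ≥ 8 → Standard Permit not required.
Sec. 8-5. years in business 18 > 13; vehicles 18 > 4 → Established Business License not required.
Sec. 8-6. is located in Zone A (not: is located in a residentially zoned district) → Compliance Certificate exemption does not apply.

Compliance Certificate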